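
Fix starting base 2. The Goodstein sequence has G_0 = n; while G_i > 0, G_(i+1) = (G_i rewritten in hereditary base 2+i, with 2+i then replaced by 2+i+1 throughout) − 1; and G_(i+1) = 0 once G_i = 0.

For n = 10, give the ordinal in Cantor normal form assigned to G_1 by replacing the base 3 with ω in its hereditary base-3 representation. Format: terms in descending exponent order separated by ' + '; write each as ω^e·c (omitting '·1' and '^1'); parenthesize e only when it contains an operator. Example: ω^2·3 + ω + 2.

ω^(ω + 1) + 2

base 2: 10 = 2^(2 + 1) + 2; at 3: 3^(3 + 1) + 3 = 84; next = 83
base 3: 83 = 3^(3 + 1) + 2; at 4: 4^(4 + 1) + 2 = 1026; next = 1025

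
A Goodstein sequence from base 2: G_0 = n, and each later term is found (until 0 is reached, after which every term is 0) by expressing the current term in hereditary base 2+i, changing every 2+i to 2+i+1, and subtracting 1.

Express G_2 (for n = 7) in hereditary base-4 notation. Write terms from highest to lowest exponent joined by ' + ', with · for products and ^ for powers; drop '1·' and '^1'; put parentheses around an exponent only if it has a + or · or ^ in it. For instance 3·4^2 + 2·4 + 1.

4^4 + 3

G_0=7  [base 2] 2^2 + 2 + 1  →[2↦3]→  3^3 + 3 + 1 = 31  −1 ⇒ G_1=30
G_1=30  [base 3] 3^3 + 3  →[3↦4]→  4^4 + 4 = 260  −1 ⇒ G_2=259
G_2=259  [base 4] 4^4 + 3  →[4↦5]→  5^5 + 3 = 3128  −1 ⇒ G_3=3127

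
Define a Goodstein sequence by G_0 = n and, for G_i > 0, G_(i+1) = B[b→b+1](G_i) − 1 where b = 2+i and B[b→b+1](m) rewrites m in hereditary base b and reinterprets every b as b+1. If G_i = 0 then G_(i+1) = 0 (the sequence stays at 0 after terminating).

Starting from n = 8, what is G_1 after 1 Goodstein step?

(0) 8|_2 = 2^(2 + 1) ↦ 3^(3 + 1)|_3 = 81 ⇒ 80
(1) 80|_3 = 2·3^3 + 2·3^2 + 2·3 + 2 ↦ 2·4^4 + 2·4^2 + 2·4 + 2|_4 = 554 ⇒ 553

80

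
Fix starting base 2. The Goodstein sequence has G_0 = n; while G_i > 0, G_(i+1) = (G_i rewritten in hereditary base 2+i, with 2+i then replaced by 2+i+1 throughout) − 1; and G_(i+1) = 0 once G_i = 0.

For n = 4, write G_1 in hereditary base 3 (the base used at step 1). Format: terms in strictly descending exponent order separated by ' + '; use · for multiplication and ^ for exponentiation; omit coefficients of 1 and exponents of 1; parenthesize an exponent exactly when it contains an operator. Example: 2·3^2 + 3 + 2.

2·3^2 + 2·3 + 2

(0) 4|_2 = 2^2 ↦ 3^3|_3 = 27 ⇒ 26
(1) 26|_3 = 2·3^2 + 2·3 + 2 ↦ 2·4^2 + 2·4 + 2|_4 = 42 ⇒ 41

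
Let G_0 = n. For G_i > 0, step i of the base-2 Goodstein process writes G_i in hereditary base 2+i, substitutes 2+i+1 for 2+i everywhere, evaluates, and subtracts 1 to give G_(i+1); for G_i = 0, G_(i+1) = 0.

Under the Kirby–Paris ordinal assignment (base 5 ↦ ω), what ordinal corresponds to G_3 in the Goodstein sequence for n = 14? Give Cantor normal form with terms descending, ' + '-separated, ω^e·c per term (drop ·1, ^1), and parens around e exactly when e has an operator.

[0] 14 ≡ 2^(2 + 1) + 2^2 + 2 (base 2). Lift 3: 111. −1: 110.
[1] 110 ≡ 3^(3 + 1) + 3^3 + 2 (base 3). Lift 4: 1282. −1: 1281.
[2] 1281 ≡ 4^(4 + 1) + 4^4 + 1 (base 4). Lift 5: 18751. −1: 18750.
[3] 18750 ≡ 5^(5 + 1) + 5^5 (base 5). Lift 6: 326592. −1: 326591.

ω^(ω + 1) + ω^ω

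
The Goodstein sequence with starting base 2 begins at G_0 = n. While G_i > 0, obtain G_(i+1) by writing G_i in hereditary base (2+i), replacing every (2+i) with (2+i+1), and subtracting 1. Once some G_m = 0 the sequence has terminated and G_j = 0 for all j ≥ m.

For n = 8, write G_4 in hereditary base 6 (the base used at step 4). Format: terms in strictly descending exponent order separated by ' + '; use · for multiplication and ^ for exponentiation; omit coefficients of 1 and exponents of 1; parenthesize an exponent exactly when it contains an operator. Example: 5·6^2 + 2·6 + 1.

2·6^6 + 2·6^2 + 6 + 5

[0] 8 ≡ 2^(2 + 1) (base 2). Lift 3: 81. −1: 80.
[1] 80 ≡ 2·3^3 + 2·3^2 + 2·3 + 2 (base 3). Lift 4: 554. −1: 553.
[2] 553 ≡ 2·4^4 + 2·4^2 + 2·4 + 1 (base 4). Lift 5: 6311. −1: 6310.
[3] 6310 ≡ 2·5^5 + 2·5^2 + 2·5 (base 5). Lift 6: 93396. −1: 93395.
[4] 93395 ≡ 2·6^6 + 2·6^2 + 6 + 5 (base 6). Lift 7: 1647196. −1: 1647195.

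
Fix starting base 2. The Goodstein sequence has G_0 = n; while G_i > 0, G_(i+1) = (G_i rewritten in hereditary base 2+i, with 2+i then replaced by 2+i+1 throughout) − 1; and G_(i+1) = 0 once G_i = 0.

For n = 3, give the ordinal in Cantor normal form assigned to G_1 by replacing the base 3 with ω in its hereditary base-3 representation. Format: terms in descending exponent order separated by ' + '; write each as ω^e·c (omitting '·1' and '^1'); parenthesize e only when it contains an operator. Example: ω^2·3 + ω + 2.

ω

base 2: 3 = 2 + 1; at 3: 3 + 1 = 4; next = 3
base 3: 3 = 3; at 4: 4 = 4; next = 3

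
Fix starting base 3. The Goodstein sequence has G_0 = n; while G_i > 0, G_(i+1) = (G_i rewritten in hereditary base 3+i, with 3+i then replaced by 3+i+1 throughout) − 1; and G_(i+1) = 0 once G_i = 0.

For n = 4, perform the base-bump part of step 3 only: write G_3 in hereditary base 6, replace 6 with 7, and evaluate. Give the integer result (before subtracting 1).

3

(0) 4|_3 = 3 + 1 ↦ 4 + 1|_4 = 5 ⇒ 4
(1) 4|_4 = 4 ↦ 5|_5 = 5 ⇒ 4
(2) 4|_5 = 4 ↦ 4|_6 = 4 ⇒ 3
(3) 3|_6 = 3 ↦ 3|_7 = 3 ⇒ 2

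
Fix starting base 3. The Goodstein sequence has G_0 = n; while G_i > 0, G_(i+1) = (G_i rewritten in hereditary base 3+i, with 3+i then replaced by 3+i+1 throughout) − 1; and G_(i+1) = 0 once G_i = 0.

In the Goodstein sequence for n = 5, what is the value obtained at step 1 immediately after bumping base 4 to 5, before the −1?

6

(0) 5|_3 = 3 + 2 ↦ 4 + 2|_4 = 6 ⇒ 5
(1) 5|_4 = 4 + 1 ↦ 5 + 1|_5 = 6 ⇒ 5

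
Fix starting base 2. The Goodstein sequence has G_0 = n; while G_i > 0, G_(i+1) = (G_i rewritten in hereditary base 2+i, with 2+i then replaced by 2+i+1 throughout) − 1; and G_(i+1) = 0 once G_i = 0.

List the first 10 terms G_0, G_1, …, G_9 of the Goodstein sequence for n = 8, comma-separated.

8, 80, 553, 6310, 93395, 1647195, 33554571, 774841151, 20000000211, 570623341475

G_0=8  [base 2] 2^(2 + 1)  →[2↦3]→  3^(3 + 1) = 81  −1 ⇒ G_1=80
G_1=80  [base 3] 2·3^3 + 2·3^2 + 2·3 + 2  →[3↦4]→  2·4^4 + 2·4^2 + 2·4 + 2 = 554  −1 ⇒ G_2=553
G_2=553  [base 4] 2·4^4 + 2·4^2 + 2·4 + 1  →[4↦5]→  2·5^5 + 2·5^2 + 2·5 + 1 = 6311  −1 ⇒ G_3=6310
G_3=6310  [base 5] 2·5^5 + 2·5^2 + 2·5  →[5↦6]→  2·6^6 + 2·6^2 + 2·6 = 93396  −1 ⇒ G_4=93395
G_4=93395  [base 6] 2·6^6 + 2·6^2 + 6 + 5  →[6↦7]→  2·7^7 + 2·7^2 + 7 + 5 = 1647196  −1 ⇒ G_5=1647195
G_5=1647195  [base 7] 2·7^7 + 2·7^2 + 7 + 4  →[7↦8]→  2·8^8 + 2·8^2 + 8 + 4 = 33554572  −1 ⇒ G_6=33554571
G_6=33554571  [base 8] 2·8^8 + 2·8^2 + 8 + 3  →[8↦9]→  2·9^9 + 2·9^2 + 9 + 3 = 774841152  −1 ⇒ G_7=774841151
G_7=774841151  [base 9] 2·9^9 + 2·9^2 + 9 + 2  →[9↦10]→  2·10^10 + 2·10^2 + 10 + 2 = 20000000212  −1 ⇒ G_8=20000000211
G_8=20000000211  [base 10] 2·10^10 + 2·10^2 + 10 + 1  →[10↦11]→  2·11^11 + 2·11^2 + 11 + 1 = 570623341476  −1 ⇒ G_9=570623341475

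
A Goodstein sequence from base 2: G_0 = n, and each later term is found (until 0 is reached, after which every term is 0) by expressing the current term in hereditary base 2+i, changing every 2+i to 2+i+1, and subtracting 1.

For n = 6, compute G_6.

i=0: 6 = 2^2 + 2 (b=2); 2→3: 3^3 + 3 = 30; 30−1 = 29
i=1: 29 = 3^3 + 2 (b=3); 3→4: 4^4 + 2 = 258; 258−1 = 257
i=2: 257 = 4^4 + 1 (b=4); 4→5: 5^5 + 1 = 3126; 3126−1 = 3125
i=3: 3125 = 5^5 (b=5); 5→6: 6^6 = 46656; 46656−1 = 46655
i=4: 46655 = 5·6^5 + 5·6^4 + 5·6^3 + 5·6^2 + 5·6 + 5 (b=6); 6→7: 5·7^5 + 5·7^4 + 5·7^3 + 5·7^2 + 5·7 + 5 = 98040; 98040−1 = 98039
i=5: 98039 = 5·7^5 + 5·7^4 + 5·7^3 + 5·7^2 + 5·7 + 4 (b=7); 7→8: 5·8^5 + 5·8^4 + 5·8^3 + 5·8^2 + 5·8 + 4 = 187244; 187244−1 = 187243
i=6: 187243 = 5·8^5 + 5·8^4 + 5·8^3 + 5·8^2 + 5·8 + 3 (b=8); 8→9: 5·9^5 + 5·9^4 + 5·9^3 + 5·9^2 + 5·9 + 3 = 332148; 332148−1 = 332147

187243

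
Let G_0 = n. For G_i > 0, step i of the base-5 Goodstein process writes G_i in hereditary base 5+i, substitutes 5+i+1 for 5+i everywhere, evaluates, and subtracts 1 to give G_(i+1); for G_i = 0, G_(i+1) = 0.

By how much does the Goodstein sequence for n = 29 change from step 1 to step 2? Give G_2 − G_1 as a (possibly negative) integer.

12

[0] 29 ≡ 5^2 + 4 (base 5). Lift 6: 40. −1: 39.
[1] 39 ≡ 6^2 + 3 (base 6). Lift 7: 52. −1: 51.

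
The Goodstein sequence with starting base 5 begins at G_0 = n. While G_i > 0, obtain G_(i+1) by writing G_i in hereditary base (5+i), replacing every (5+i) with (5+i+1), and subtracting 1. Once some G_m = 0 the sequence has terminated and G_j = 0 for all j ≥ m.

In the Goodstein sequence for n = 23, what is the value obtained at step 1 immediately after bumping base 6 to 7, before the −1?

30

G_0 = 23. HB_5(23) = 4·5 + 3. Bump = 27. G_1 = 26.
G_1 = 26. HB_6(26) = 4·6 + 2. Bump = 30. G_2 = 29.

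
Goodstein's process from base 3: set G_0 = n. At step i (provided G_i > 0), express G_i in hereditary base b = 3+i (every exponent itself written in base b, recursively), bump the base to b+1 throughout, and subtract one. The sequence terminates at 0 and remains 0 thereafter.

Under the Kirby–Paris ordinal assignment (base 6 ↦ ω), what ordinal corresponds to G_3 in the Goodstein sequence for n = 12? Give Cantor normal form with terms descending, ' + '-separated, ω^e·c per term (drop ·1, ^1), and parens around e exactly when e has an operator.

ω^2 + 1

G_0=12  [base 3] 3^2 + 3  →[3↦4]→  4^2 + 4 = 20  −1 ⇒ G_1=19
G_1=19  [base 4] 4^2 + 3  →[4↦5]→  5^2 + 3 = 28  −1 ⇒ G_2=27
G_2=27  [base 5] 5^2 + 2  →[5↦6]→  6^2 + 2 = 38  −1 ⇒ G_3=37
G_3=37  [base 6] 6^2 + 1  →[6↦7]→  7^2 + 1 = 50  −1 ⇒ G_4=49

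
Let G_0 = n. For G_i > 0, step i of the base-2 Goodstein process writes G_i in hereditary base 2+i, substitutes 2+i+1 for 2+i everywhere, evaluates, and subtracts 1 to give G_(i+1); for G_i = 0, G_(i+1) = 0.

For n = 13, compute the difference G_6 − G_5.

13 —HB2→ 2^(2 + 1) + 2^2 + 1 —bump→ 3^(3 + 1) + 3^3 + 1 = 109 —(−1)→ 108
108 —HB3→ 3^(3 + 1) + 3^3 —bump→ 4^(4 + 1) + 4^4 = 1280 —(−1)→ 1279
1279 —HB4→ 4^(4 + 1) + 3·4^3 + 3·4^2 + 3·4 + 3 —bump→ 5^(5 + 1) + 3·5^3 + 3·5^2 + 3·5 + 3 = 16093 —(−1)→ 16092
16092 —HB5→ 5^(5 + 1) + 3·5^3 + 3·5^2 + 3·5 + 2 —bump→ 6^(6 + 1) + 3·6^3 + 3·6^2 + 3·6 + 2 = 280712 —(−1)→ 280711
280711 —HB6→ 6^(6 + 1) + 3·6^3 + 3·6^2 + 3·6 + 1 —bump→ 7^(7 + 1) + 3·7^3 + 3·7^2 + 3·7 + 1 = 5765999 —(−1)→ 5765998
5765998 —HB7→ 7^(7 + 1) + 3·7^3 + 3·7^2 + 3·7 —bump→ 8^(8 + 1) + 3·8^3 + 3·8^2 + 3·8 = 134219480 —(−1)→ 134219479

128453481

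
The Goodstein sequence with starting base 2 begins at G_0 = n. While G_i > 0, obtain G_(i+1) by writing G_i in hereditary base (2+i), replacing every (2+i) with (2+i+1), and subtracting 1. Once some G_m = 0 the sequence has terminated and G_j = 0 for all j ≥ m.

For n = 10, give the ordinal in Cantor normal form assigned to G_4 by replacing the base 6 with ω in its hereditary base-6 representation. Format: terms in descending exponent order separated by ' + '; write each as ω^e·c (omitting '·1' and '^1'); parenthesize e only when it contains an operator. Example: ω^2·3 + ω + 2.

ω^ω·5 + ω^5·5 + ω^4·5 + ω^3·5 + ω^2·5 + ω·5 + 5

i=0: 10 = 2^(2 + 1) + 2 (b=2); 2→3: 3^(3 + 1) + 3 = 84; 84−1 = 83
i=1: 83 = 3^(3 + 1) + 2 (b=3); 3→4: 4^(4 + 1) + 2 = 1026; 1026−1 = 1025
i=2: 1025 = 4^(4 + 1) + 1 (b=4); 4→5: 5^(5 + 1) + 1 = 15626; 15626−1 = 15625
i=3: 15625 = 5^(5 + 1) (b=5); 5→6: 6^(6 + 1) = 279936; 279936−1 = 279935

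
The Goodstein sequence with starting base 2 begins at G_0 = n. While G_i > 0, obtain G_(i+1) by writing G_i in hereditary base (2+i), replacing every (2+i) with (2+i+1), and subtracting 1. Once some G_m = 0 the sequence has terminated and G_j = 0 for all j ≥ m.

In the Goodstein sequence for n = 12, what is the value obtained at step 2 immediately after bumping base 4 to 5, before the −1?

(0) 12|_2 = 2^(2 + 1) + 2^2 ↦ 3^(3 + 1) + 3^3|_3 = 108 ⇒ 107
(1) 107|_3 = 3^(3 + 1) + 2·3^2 + 2·3 + 2 ↦ 4^(4 + 1) + 2·4^2 + 2·4 + 2|_4 = 1066 ⇒ 1065

15686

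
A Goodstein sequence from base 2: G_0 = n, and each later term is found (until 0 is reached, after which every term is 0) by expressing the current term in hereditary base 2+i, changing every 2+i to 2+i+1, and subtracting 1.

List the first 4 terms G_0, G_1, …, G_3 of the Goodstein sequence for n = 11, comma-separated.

11, 84, 1027, 15627

[0] 11 ≡ 2^(2 + 1) + 2 + 1 (base 2). Lift 3: 85. −1: 84.
[1] 84 ≡ 3^(3 + 1) + 3 (base 3). Lift 4: 1028. −1: 1027.
[2] 1027 ≡ 4^(4 + 1) + 3 (base 4). Lift 5: 15628. −1: 15627.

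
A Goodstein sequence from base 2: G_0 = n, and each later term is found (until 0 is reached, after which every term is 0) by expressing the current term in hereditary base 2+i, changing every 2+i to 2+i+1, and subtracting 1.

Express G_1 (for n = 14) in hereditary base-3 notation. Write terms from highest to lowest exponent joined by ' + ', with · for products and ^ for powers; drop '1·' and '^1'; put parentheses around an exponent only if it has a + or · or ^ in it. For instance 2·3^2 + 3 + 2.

3^(3 + 1) + 3^3 + 2

base 2: 14 = 2^(2 + 1) + 2^2 + 2; at 3: 3^(3 + 1) + 3^3 + 3 = 111; next = 110
base 3: 110 = 3^(3 + 1) + 3^3 + 2; at 4: 4^(4 + 1) + 4^4 + 2 = 1282; next = 1281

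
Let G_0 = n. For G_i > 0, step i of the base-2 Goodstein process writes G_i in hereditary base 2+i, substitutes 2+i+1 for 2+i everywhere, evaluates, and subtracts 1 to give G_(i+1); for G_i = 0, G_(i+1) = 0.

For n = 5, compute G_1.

27

(0) 5|_2 = 2^2 + 1 ↦ 3^3 + 1|_3 = 28 ⇒ 27
(1) 27|_3 = 3^3 ↦ 4^4|_4 = 256 ⇒ 255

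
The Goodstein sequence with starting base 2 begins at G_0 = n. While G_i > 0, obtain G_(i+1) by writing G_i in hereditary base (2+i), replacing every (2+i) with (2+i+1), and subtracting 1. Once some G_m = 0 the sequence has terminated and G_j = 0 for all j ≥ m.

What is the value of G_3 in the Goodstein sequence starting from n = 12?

(0) 12|_2 = 2^(2 + 1) + 2^2 ↦ 3^(3 + 1) + 3^3|_3 = 108 ⇒ 107
(1) 107|_3 = 3^(3 + 1) + 2·3^2 + 2·3 + 2 ↦ 4^(4 + 1) + 2·4^2 + 2·4 + 2|_4 = 1066 ⇒ 1065
(2) 1065|_4 = 4^(4 + 1) + 2·4^2 + 2·4 + 1 ↦ 5^(5 + 1) + 2·5^2 + 2·5 + 1|_5 = 15686 ⇒ 15685
(3) 15685|_5 = 5^(5 + 1) + 2·5^2 + 2·5 ↦ 6^(6 + 1) + 2·6^2 + 2·6|_6 = 280020 ⇒ 280019

15685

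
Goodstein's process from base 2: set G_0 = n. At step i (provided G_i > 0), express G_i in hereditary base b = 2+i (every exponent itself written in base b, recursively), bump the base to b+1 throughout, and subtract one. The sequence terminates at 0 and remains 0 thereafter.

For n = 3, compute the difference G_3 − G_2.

[0] 3 ≡ 2 + 1 (base 2). Lift 3: 4. −1: 3.
[1] 3 ≡ 3 (base 3). Lift 4: 4. −1: 3.
[2] 3 ≡ 3 (base 4). Lift 5: 3. −1: 2.

-1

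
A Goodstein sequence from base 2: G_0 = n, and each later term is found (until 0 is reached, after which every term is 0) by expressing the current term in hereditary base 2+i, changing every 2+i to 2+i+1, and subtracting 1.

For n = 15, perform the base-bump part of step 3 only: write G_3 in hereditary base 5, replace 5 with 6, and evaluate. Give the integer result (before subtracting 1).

step 0: 15 = 2^(2 + 1) + 2^2 + 2 + 1; sub 3 for 2: 3^(3 + 1) + 3^3 + 3 + 1; = 112; G_1 = 112−1 = 111
step 1: 111 = 3^(3 + 1) + 3^3 + 3; sub 4 for 3: 4^(4 + 1) + 4^4 + 4; = 1284; G_2 = 1284−1 = 1283
step 2: 1283 = 4^(4 + 1) + 4^4 + 3; sub 5 for 4: 5^(5 + 1) + 5^5 + 3; = 18753; G_3 = 18753−1 = 18752
step 3: 18752 = 5^(5 + 1) + 5^5 + 2; sub 6 for 5: 6^(6 + 1) + 6^6 + 2; = 326594; G_4 = 326594−1 = 326593

326594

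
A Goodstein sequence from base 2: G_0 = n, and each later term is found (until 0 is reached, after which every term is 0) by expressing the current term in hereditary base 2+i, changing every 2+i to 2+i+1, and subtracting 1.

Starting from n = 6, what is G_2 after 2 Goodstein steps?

G_0 = 6. HB_2(6) = 2^2 + 2. Bump = 30. G_1 = 29.
G_1 = 29. HB_3(29) = 3^3 + 2. Bump = 258. G_2 = 257.
G_2 = 257. HB_4(257) = 4^4 + 1. Bump = 3126. G_3 = 3125.

257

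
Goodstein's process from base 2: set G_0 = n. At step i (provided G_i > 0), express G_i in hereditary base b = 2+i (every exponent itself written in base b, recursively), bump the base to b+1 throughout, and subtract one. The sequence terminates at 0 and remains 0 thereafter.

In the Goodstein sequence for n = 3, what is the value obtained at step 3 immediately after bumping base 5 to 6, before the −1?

base 2: 3 = 2 + 1; at 3: 3 + 1 = 4; next = 3
base 3: 3 = 3; at 4: 4 = 4; next = 3
base 4: 3 = 3; at 5: 3 = 3; next = 2

2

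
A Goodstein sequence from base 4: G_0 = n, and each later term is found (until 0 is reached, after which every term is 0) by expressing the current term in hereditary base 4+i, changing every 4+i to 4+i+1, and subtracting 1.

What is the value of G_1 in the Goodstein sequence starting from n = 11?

12

i=0: 11 = 2·4 + 3 (b=4); 4→5: 2·5 + 3 = 13; 13−1 = 12
i=1: 12 = 2·5 + 2 (b=5); 5→6: 2·6 + 2 = 14; 14−1 = 13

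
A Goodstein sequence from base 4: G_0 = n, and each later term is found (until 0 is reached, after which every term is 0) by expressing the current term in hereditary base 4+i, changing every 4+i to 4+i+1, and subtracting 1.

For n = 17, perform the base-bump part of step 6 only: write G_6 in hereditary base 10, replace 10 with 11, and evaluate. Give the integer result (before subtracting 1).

56

(0) 17|_4 = 4^2 + 1 ↦ 5^2 + 1|_5 = 26 ⇒ 25
(1) 25|_5 = 5^2 ↦ 6^2|_6 = 36 ⇒ 35
(2) 35|_6 = 5·6 + 5 ↦ 5·7 + 5|_7 = 40 ⇒ 39
(3) 39|_7 = 5·7 + 4 ↦ 5·8 + 4|_8 = 44 ⇒ 43
(4) 43|_8 = 5·8 + 3 ↦ 5·9 + 3|_9 = 48 ⇒ 47
(5) 47|_9 = 5·9 + 2 ↦ 5·10 + 2|_10 = 52 ⇒ 51
(6) 51|_10 = 5·10 + 1 ↦ 5·11 + 1|_11 = 56 ⇒ 55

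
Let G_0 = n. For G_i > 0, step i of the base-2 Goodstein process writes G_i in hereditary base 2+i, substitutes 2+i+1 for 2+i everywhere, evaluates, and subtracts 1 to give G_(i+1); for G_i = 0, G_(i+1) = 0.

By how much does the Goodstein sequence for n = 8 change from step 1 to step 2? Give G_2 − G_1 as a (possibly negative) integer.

473

G_0=8  [base 2] 2^(2 + 1)  →[2↦3]→  3^(3 + 1) = 81  −1 ⇒ G_1=80
G_1=80  [base 3] 2·3^3 + 2·3^2 + 2·3 + 2  →[3↦4]→  2·4^4 + 2·4^2 + 2·4 + 2 = 554  −1 ⇒ G_2=553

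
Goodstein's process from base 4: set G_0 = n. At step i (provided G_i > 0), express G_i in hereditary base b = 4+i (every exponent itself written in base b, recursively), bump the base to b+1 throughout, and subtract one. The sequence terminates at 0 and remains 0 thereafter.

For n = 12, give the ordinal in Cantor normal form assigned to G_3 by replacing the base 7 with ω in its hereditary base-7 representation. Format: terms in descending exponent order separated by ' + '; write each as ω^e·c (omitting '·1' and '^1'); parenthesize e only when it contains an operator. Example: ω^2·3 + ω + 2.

ω·2 + 2

G_0 = 12. HB_4(12) = 3·4. Bump = 15. G_1 = 14.
G_1 = 14. HB_5(14) = 2·5 + 4. Bump = 16. G_2 = 15.
G_2 = 15. HB_6(15) = 2·6 + 3. Bump = 17. G_3 = 16.
G_3 = 16. HB_7(16) = 2·7 + 2. Bump = 18. G_4 = 17.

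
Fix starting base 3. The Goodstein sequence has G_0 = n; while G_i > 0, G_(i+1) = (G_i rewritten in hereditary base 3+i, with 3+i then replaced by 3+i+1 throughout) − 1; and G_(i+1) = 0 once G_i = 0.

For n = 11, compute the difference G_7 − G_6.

(0) 11|_3 = 3^2 + 2 ↦ 4^2 + 2|_4 = 18 ⇒ 17
(1) 17|_4 = 4^2 + 1 ↦ 5^2 + 1|_5 = 26 ⇒ 25
(2) 25|_5 = 5^2 ↦ 6^2|_6 = 36 ⇒ 35
(3) 35|_6 = 5·6 + 5 ↦ 5·7 + 5|_7 = 40 ⇒ 39
(4) 39|_7 = 5·7 + 4 ↦ 5·8 + 4|_8 = 44 ⇒ 43
(5) 43|_8 = 5·8 + 3 ↦ 5·9 + 3|_9 = 48 ⇒ 47
(6) 47|_9 = 5·9 + 2 ↦ 5·10 + 2|_10 = 52 ⇒ 51

4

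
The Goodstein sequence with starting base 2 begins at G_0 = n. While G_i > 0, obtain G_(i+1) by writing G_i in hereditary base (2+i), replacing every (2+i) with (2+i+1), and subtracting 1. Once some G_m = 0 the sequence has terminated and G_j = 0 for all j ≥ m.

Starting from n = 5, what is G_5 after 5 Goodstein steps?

step 0: 5 = 2^2 + 1; sub 3 for 2: 3^3 + 1; = 28; G_1 = 28−1 = 27
step 1: 27 = 3^3; sub 4 for 3: 4^4; = 256; G_2 = 256−1 = 255
step 2: 255 = 3·4^3 + 3·4^2 + 3·4 + 3; sub 5 for 4: 3·5^3 + 3·5^2 + 3·5 + 3; = 468; G_3 = 468−1 = 467
step 3: 467 = 3·5^3 + 3·5^2 + 3·5 + 2; sub 6 for 5: 3·6^3 + 3·6^2 + 3·6 + 2; = 776; G_4 = 776−1 = 775
step 4: 775 = 3·6^3 + 3·6^2 + 3·6 + 1; sub 7 for 6: 3·7^3 + 3·7^2 + 3·7 + 1; = 1198; G_5 = 1198−1 = 1197
step 5: 1197 = 3·7^3 + 3·7^2 + 3·7; sub 8 for 7: 3·8^3 + 3·8^2 + 3·8; = 1752; G_6 = 1752−1 = 1751

1197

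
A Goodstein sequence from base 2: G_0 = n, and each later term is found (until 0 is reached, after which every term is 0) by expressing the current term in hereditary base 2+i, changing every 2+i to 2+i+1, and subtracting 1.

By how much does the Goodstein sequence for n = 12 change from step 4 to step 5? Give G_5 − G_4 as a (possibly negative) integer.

5484891

G_0=12  [base 2] 2^(2 + 1) + 2^2  →[2↦3]→  3^(3 + 1) + 3^3 = 108  −1 ⇒ G_1=107
G_1=107  [base 3] 3^(3 + 1) + 2·3^2 + 2·3 + 2  →[3↦4]→  4^(4 + 1) + 2·4^2 + 2·4 + 2 = 1066  −1 ⇒ G_2=1065
G_2=1065  [base 4] 4^(4 + 1) + 2·4^2 + 2·4 + 1  →[4↦5]→  5^(5 + 1) + 2·5^2 + 2·5 + 1 = 15686  −1 ⇒ G_3=15685
G_3=15685  [base 5] 5^(5 + 1) + 2·5^2 + 2·5  →[5↦6]→  6^(6 + 1) + 2·6^2 + 2·6 = 280020  −1 ⇒ G_4=280019
G_4=280019  [base 6] 6^(6 + 1) + 2·6^2 + 6 + 5  →[6↦7]→  7^(7 + 1) + 2·7^2 + 7 + 5 = 5764911  −1 ⇒ G_5=5764910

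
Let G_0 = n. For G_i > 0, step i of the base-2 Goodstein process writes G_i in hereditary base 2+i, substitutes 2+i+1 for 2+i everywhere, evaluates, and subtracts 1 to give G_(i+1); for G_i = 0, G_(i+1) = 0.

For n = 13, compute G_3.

16092

i=0: 13 = 2^(2 + 1) + 2^2 + 1 (b=2); 2→3: 3^(3 + 1) + 3^3 + 1 = 109; 109−1 = 108
i=1: 108 = 3^(3 + 1) + 3^3 (b=3); 3→4: 4^(4 + 1) + 4^4 = 1280; 1280−1 = 1279
i=2: 1279 = 4^(4 + 1) + 3·4^3 + 3·4^2 + 3·4 + 3 (b=4); 4→5: 5^(5 + 1) + 3·5^3 + 3·5^2 + 3·5 + 3 = 16093; 16093−1 = 16092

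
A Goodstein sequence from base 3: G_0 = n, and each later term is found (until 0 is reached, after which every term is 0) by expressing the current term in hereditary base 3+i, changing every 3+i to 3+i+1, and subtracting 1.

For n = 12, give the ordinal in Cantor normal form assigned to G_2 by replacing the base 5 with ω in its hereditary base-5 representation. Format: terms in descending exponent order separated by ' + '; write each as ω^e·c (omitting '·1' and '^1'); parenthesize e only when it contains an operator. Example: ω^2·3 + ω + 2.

12 —HB3→ 3^2 + 3 —bump→ 4^2 + 4 = 20 —(−1)→ 19
19 —HB4→ 4^2 + 3 —bump→ 5^2 + 3 = 28 —(−1)→ 27
27 —HB5→ 5^2 + 2 —bump→ 6^2 + 2 = 38 —(−1)→ 37

ω^2 + 2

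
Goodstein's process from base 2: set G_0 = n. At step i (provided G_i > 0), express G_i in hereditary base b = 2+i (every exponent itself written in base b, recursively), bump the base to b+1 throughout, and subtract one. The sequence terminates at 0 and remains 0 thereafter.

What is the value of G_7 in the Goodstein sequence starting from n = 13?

3486786855

[0] 13 ≡ 2^(2 + 1) + 2^2 + 1 (base 2). Lift 3: 109. −1: 108.
[1] 108 ≡ 3^(3 + 1) + 3^3 (base 3). Lift 4: 1280. −1: 1279.
[2] 1279 ≡ 4^(4 + 1) + 3·4^3 + 3·4^2 + 3·4 + 3 (base 4). Lift 5: 16093. −1: 16092.
[3] 16092 ≡ 5^(5 + 1) + 3·5^3 + 3·5^2 + 3·5 + 2 (base 5). Lift 6: 280712. −1: 280711.
[4] 280711 ≡ 6^(6 + 1) + 3·6^3 + 3·6^2 + 3·6 + 1 (base 6). Lift 7: 5765999. −1: 5765998.
[5] 5765998 ≡ 7^(7 + 1) + 3·7^3 + 3·7^2 + 3·7 (base 7). Lift 8: 134219480. −1: 134219479.
[6] 134219479 ≡ 8^(8 + 1) + 3·8^3 + 3·8^2 + 2·8 + 7 (base 8). Lift 9: 3486786856. −1: 3486786855.
[7] 3486786855 ≡ 9^(9 + 1) + 3·9^3 + 3·9^2 + 2·9 + 6 (base 9). Lift 10: 100000003326. −1: 100000003325.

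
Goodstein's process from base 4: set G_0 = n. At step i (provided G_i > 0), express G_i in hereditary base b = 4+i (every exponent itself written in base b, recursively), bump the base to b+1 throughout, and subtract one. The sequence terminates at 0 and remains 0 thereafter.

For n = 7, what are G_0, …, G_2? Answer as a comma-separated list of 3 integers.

step 0: 7 = 4 + 3; sub 5 for 4: 5 + 3; = 8; G_1 = 8−1 = 7
step 1: 7 = 5 + 2; sub 6 for 5: 6 + 2; = 8; G_2 = 8−1 = 7

7, 7, 7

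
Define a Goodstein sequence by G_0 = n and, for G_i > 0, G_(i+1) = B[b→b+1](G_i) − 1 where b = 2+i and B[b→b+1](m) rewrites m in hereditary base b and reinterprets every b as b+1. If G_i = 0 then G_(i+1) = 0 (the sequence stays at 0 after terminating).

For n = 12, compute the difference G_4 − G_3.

step 0: 12 = 2^(2 + 1) + 2^2; sub 3 for 2: 3^(3 + 1) + 3^3; = 108; G_1 = 108−1 = 107
step 1: 107 = 3^(3 + 1) + 2·3^2 + 2·3 + 2; sub 4 for 3: 4^(4 + 1) + 2·4^2 + 2·4 + 2; = 1066; G_2 = 1066−1 = 1065
step 2: 1065 = 4^(4 + 1) + 2·4^2 + 2·4 + 1; sub 5 for 4: 5^(5 + 1) + 2·5^2 + 2·5 + 1; = 15686; G_3 = 15686−1 = 15685
step 3: 15685 = 5^(5 + 1) + 2·5^2 + 2·5; sub 6 for 5: 6^(6 + 1) + 2·6^2 + 2·6; = 280020; G_4 = 280020−1 = 280019

264334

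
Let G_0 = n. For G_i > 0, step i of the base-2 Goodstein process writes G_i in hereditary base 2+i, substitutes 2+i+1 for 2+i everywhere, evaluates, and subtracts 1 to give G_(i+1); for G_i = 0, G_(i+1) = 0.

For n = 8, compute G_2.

[0] 8 ≡ 2^(2 + 1) (base 2). Lift 3: 81. −1: 80.
[1] 80 ≡ 2·3^3 + 2·3^2 + 2·3 + 2 (base 3). Lift 4: 554. −1: 553.

553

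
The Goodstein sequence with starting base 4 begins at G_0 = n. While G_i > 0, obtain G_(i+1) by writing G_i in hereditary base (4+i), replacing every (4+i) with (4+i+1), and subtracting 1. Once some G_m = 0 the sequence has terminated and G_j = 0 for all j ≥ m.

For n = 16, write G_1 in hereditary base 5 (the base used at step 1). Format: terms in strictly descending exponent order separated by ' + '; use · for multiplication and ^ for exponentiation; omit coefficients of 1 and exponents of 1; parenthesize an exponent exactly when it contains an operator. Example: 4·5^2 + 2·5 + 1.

G_0 = 16. HB_4(16) = 4^2. Bump = 25. G_1 = 24.
G_1 = 24. HB_5(24) = 4·5 + 4. Bump = 28. G_2 = 27.

4·5 + 4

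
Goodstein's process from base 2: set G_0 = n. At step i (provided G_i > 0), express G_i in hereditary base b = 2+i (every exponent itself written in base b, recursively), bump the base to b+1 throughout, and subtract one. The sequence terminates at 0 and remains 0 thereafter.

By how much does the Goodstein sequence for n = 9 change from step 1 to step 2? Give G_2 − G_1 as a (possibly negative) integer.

942

step 0: 9 = 2^(2 + 1) + 1; sub 3 for 2: 3^(3 + 1) + 1; = 82; G_1 = 82−1 = 81
step 1: 81 = 3^(3 + 1); sub 4 for 3: 4^(4 + 1); = 1024; G_2 = 1024−1 = 1023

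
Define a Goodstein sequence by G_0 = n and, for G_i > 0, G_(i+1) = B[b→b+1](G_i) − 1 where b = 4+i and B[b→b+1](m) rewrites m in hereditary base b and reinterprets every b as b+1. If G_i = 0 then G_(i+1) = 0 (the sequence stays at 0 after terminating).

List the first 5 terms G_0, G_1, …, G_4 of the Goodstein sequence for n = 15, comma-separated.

15, 17, 19, 21, 23

[0] 15 ≡ 3·4 + 3 (base 4). Lift 5: 18. −1: 17.
[1] 17 ≡ 3·5 + 2 (base 5). Lift 6: 20. −1: 19.
[2] 19 ≡ 3·6 + 1 (base 6). Lift 7: 22. −1: 21.
[3] 21 ≡ 3·7 (base 7). Lift 8: 24. −1: 23.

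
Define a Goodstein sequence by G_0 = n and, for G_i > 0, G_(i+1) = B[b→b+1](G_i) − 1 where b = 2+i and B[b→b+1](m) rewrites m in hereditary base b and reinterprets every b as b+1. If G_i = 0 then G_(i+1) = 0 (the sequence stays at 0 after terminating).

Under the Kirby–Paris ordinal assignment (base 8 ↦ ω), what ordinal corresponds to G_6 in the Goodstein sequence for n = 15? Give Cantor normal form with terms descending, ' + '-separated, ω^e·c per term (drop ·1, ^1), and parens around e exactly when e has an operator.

step 0: 15 = 2^(2 + 1) + 2^2 + 2 + 1; sub 3 for 2: 3^(3 + 1) + 3^3 + 3 + 1; = 112; G_1 = 112−1 = 111
step 1: 111 = 3^(3 + 1) + 3^3 + 3; sub 4 for 3: 4^(4 + 1) + 4^4 + 4; = 1284; G_2 = 1284−1 = 1283
step 2: 1283 = 4^(4 + 1) + 4^4 + 3; sub 5 for 4: 5^(5 + 1) + 5^5 + 3; = 18753; G_3 = 18753−1 = 18752
step 3: 18752 = 5^(5 + 1) + 5^5 + 2; sub 6 for 5: 6^(6 + 1) + 6^6 + 2; = 326594; G_4 = 326594−1 = 326593
step 4: 326593 = 6^(6 + 1) + 6^6 + 1; sub 7 for 6: 7^(7 + 1) + 7^7 + 1; = 6588345; G_5 = 6588345−1 = 6588344
step 5: 6588344 = 7^(7 + 1) + 7^7; sub 8 for 7: 8^(8 + 1) + 8^8; = 150994944; G_6 = 150994944−1 = 150994943

ω^(ω + 1) + ω^7·7 + ω^6·7 + ω^5·7 + ω^4·7 + ω^3·7 + ω^2·7 + ω·7 + 7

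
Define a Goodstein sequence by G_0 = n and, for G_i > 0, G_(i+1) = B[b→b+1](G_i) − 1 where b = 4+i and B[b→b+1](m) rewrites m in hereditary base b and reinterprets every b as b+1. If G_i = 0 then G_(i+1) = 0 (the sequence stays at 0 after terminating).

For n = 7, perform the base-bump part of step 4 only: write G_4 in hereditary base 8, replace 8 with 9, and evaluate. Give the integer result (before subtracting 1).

base 4: 7 = 4 + 3; at 5: 5 + 3 = 8; next = 7
base 5: 7 = 5 + 2; at 6: 6 + 2 = 8; next = 7
base 6: 7 = 6 + 1; at 7: 7 + 1 = 8; next = 7
base 7: 7 = 7; at 8: 8 = 8; next = 7
base 8: 7 = 7; at 9: 7 = 7; next = 6

7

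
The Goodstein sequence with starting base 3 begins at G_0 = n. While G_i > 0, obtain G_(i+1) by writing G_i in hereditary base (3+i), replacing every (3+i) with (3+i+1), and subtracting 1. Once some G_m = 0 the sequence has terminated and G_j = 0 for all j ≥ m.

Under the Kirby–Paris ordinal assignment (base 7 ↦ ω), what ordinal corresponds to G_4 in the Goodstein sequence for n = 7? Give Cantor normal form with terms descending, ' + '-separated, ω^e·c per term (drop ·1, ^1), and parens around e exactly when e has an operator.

ω + 2

G_0 = 7. HB_3(7) = 2·3 + 1. Bump = 9. G_1 = 8.
G_1 = 8. HB_4(8) = 2·4. Bump = 10. G_2 = 9.
G_2 = 9. HB_5(9) = 5 + 4. Bump = 10. G_3 = 9.
G_3 = 9. HB_6(9) = 6 + 3. Bump = 10. G_4 = 9.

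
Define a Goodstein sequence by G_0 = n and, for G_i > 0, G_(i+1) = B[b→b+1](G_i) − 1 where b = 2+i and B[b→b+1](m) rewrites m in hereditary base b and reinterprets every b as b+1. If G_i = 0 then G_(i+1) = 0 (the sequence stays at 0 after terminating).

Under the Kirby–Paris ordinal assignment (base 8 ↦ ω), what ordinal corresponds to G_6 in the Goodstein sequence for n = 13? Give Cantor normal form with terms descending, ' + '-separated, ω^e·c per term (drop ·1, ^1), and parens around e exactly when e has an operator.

i=0: 13 = 2^(2 + 1) + 2^2 + 1 (b=2); 2→3: 3^(3 + 1) + 3^3 + 1 = 109; 109−1 = 108
i=1: 108 = 3^(3 + 1) + 3^3 (b=3); 3→4: 4^(4 + 1) + 4^4 = 1280; 1280−1 = 1279
i=2: 1279 = 4^(4 + 1) + 3·4^3 + 3·4^2 + 3·4 + 3 (b=4); 4→5: 5^(5 + 1) + 3·5^3 + 3·5^2 + 3·5 + 3 = 16093; 16093−1 = 16092
i=3: 16092 = 5^(5 + 1) + 3·5^3 + 3·5^2 + 3·5 + 2 (b=5); 5→6: 6^(6 + 1) + 3·6^3 + 3·6^2 + 3·6 + 2 = 280712; 280712−1 = 280711
i=4: 280711 = 6^(6 + 1) + 3·6^3 + 3·6^2 + 3·6 + 1 (b=6); 6→7: 7^(7 + 1) + 3·7^3 + 3·7^2 + 3·7 + 1 = 5765999; 5765999−1 = 5765998
i=5: 5765998 = 7^(7 + 1) + 3·7^3 + 3·7^2 + 3·7 (b=7); 7→8: 8^(8 + 1) + 3·8^3 + 3·8^2 + 3·8 = 134219480; 134219480−1 = 134219479
i=6: 134219479 = 8^(8 + 1) + 3·8^3 + 3·8^2 + 2·8 + 7 (b=8); 8→9: 9^(9 + 1) + 3·9^3 + 3·9^2 + 2·9 + 7 = 3486786856; 3486786856−1 = 3486786855

ω^(ω + 1) + ω^3·3 + ω^2·3 + ω·2 + 7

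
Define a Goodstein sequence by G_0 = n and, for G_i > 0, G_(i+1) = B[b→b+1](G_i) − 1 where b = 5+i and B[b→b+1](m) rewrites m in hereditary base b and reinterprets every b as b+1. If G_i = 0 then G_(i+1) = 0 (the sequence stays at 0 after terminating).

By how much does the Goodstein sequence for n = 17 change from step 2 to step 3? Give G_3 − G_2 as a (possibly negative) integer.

G_0=17  [base 5] 3·5 + 2  →[5↦6]→  3·6 + 2 = 20  −1 ⇒ G_1=19
G_1=19  [base 6] 3·6 + 1  →[6↦7]→  3·7 + 1 = 22  −1 ⇒ G_2=21
G_2=21  [base 7] 3·7  →[7↦8]→  3·8 = 24  −1 ⇒ G_3=23

2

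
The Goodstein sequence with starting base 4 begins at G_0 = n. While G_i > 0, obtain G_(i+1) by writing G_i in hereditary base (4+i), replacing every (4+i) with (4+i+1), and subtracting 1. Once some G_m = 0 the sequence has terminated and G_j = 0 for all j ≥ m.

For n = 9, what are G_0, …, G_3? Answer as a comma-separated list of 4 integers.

[0] 9 ≡ 2·4 + 1 (base 4). Lift 5: 11. −1: 10.
[1] 10 ≡ 2·5 (base 5). Lift 6: 12. −1: 11.
[2] 11 ≡ 6 + 5 (base 6). Lift 7: 12. −1: 11.

9, 10, 11, 11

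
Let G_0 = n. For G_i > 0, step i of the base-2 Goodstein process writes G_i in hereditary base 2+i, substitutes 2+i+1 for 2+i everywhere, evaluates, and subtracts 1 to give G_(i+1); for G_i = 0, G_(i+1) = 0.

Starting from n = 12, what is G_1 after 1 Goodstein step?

107

base 2: 12 = 2^(2 + 1) + 2^2; at 3: 3^(3 + 1) + 3^3 = 108; next = 107
base 3: 107 = 3^(3 + 1) + 2·3^2 + 2·3 + 2; at 4: 4^(4 + 1) + 2·4^2 + 2·4 + 2 = 1066; next = 1065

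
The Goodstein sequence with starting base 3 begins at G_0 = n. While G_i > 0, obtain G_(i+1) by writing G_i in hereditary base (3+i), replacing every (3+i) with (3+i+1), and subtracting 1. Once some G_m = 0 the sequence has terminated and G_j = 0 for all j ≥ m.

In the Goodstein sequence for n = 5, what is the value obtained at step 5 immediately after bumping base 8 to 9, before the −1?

G_0 = 5. HB_3(5) = 3 + 2. Bump = 6. G_1 = 5.
G_1 = 5. HB_4(5) = 4 + 1. Bump = 6. G_2 = 5.
G_2 = 5. HB_5(5) = 5. Bump = 6. G_3 = 5.
G_3 = 5. HB_6(5) = 5. Bump = 5. G_4 = 4.
G_4 = 4. HB_7(4) = 4. Bump = 4. G_5 = 3.

3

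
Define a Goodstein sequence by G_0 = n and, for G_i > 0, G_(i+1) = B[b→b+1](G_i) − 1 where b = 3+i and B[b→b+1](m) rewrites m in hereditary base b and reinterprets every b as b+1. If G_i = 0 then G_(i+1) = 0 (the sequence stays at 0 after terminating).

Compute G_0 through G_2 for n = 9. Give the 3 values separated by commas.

G_0=9  [base 3] 3^2  →[3↦4]→  4^2 = 16  −1 ⇒ G_1=15
G_1=15  [base 4] 3·4 + 3  →[4↦5]→  3·5 + 3 = 18  −1 ⇒ G_2=17

9, 15, 17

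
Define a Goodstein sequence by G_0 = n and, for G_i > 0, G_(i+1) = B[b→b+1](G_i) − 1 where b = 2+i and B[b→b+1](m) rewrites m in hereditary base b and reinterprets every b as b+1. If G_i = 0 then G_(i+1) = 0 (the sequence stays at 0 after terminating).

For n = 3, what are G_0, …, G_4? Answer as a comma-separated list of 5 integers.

3, 3, 3, 2, 1

3 —HB2→ 2 + 1 —bump→ 3 + 1 = 4 —(−1)→ 3
3 —HB3→ 3 —bump→ 4 = 4 —(−1)→ 3
3 —HB4→ 3 —bump→ 3 = 3 —(−1)→ 2
2 —HB5→ 2 —bump→ 2 = 2 —(−1)→ 1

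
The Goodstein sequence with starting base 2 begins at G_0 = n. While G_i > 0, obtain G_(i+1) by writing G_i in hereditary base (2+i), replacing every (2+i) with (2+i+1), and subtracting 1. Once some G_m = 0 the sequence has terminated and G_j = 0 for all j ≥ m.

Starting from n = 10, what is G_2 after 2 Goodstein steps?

[0] 10 ≡ 2^(2 + 1) + 2 (base 2). Lift 3: 84. −1: 83.
[1] 83 ≡ 3^(3 + 1) + 2 (base 3). Lift 4: 1026. −1: 1025.

1025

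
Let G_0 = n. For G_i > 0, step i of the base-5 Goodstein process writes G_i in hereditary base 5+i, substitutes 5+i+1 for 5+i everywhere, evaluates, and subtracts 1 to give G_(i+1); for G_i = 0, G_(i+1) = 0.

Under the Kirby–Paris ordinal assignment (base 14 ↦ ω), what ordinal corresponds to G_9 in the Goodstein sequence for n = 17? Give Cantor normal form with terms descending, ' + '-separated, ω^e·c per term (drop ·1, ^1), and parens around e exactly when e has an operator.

step 0: 17 = 3·5 + 2; sub 6 for 5: 3·6 + 2; = 20; G_1 = 20−1 = 19
step 1: 19 = 3·6 + 1; sub 7 for 6: 3·7 + 1; = 22; G_2 = 22−1 = 21
step 2: 21 = 3·7; sub 8 for 7: 3·8; = 24; G_3 = 24−1 = 23
step 3: 23 = 2·8 + 7; sub 9 for 8: 2·9 + 7; = 25; G_4 = 25−1 = 24
step 4: 24 = 2·9 + 6; sub 10 for 9: 2·10 + 6; = 26; G_5 = 26−1 = 25
step 5: 25 = 2·10 + 5; sub 11 for 10: 2·11 + 5; = 27; G_6 = 27−1 = 26
step 6: 26 = 2·11 + 4; sub 12 for 11: 2·12 + 4; = 28; G_7 = 28−1 = 27
step 7: 27 = 2·12 + 3; sub 13 for 12: 2·13 + 3; = 29; G_8 = 29−1 = 28
step 8: 28 = 2·13 + 2; sub 14 for 13: 2·14 + 2; = 30; G_9 = 30−1 = 29

ω·2 + 1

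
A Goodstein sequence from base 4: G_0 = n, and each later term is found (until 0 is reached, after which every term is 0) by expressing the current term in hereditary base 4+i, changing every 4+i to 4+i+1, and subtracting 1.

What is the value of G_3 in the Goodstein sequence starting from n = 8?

9

G_0 = 8. HB_4(8) = 2·4. Bump = 10. G_1 = 9.
G_1 = 9. HB_5(9) = 5 + 4. Bump = 10. G_2 = 9.
G_2 = 9. HB_6(9) = 6 + 3. Bump = 10. G_3 = 9.
G_3 = 9. HB_7(9) = 7 + 2. Bump = 10. G_4 = 9.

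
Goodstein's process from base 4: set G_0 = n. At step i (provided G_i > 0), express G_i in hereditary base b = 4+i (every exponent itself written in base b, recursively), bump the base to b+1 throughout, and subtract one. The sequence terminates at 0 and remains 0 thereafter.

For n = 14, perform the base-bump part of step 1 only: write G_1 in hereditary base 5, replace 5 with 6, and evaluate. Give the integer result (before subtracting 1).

19

base 4: 14 = 3·4 + 2; at 5: 3·5 + 2 = 17; next = 16
base 5: 16 = 3·5 + 1; at 6: 3·6 + 1 = 19; next = 18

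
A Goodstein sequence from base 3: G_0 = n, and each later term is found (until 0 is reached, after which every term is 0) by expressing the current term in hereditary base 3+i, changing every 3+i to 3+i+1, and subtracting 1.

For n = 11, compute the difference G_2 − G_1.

[0] 11 ≡ 3^2 + 2 (base 3). Lift 4: 18. −1: 17.
[1] 17 ≡ 4^2 + 1 (base 4). Lift 5: 26. −1: 25.

8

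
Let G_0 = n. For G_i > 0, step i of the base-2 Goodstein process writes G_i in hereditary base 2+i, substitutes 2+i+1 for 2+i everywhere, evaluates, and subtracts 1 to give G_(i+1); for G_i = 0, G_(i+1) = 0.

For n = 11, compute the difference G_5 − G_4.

step 0: 11 = 2^(2 + 1) + 2 + 1; sub 3 for 2: 3^(3 + 1) + 3 + 1; = 85; G_1 = 85−1 = 84
step 1: 84 = 3^(3 + 1) + 3; sub 4 for 3: 4^(4 + 1) + 4; = 1028; G_2 = 1028−1 = 1027
step 2: 1027 = 4^(4 + 1) + 3; sub 5 for 4: 5^(5 + 1) + 3; = 15628; G_3 = 15628−1 = 15627
step 3: 15627 = 5^(5 + 1) + 2; sub 6 for 5: 6^(6 + 1) + 2; = 279938; G_4 = 279938−1 = 279937
step 4: 279937 = 6^(6 + 1) + 1; sub 7 for 6: 7^(7 + 1) + 1; = 5764802; G_5 = 5764802−1 = 5764801

5484864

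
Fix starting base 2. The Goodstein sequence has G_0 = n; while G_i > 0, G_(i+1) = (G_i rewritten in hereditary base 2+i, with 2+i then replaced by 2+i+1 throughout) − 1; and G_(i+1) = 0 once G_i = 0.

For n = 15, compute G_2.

i=0: 15 = 2^(2 + 1) + 2^2 + 2 + 1 (b=2); 2→3: 3^(3 + 1) + 3^3 + 3 + 1 = 112; 112−1 = 111
i=1: 111 = 3^(3 + 1) + 3^3 + 3 (b=3); 3→4: 4^(4 + 1) + 4^4 + 4 = 1284; 1284−1 = 1283
i=2: 1283 = 4^(4 + 1) + 4^4 + 3 (b=4); 4→5: 5^(5 + 1) + 5^5 + 3 = 18753; 18753−1 = 18752

1283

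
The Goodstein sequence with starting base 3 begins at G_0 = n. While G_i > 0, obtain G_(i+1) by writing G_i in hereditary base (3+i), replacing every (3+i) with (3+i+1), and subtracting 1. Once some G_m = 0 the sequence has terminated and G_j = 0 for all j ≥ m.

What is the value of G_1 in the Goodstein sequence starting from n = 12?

[0] 12 ≡ 3^2 + 3 (base 3). Lift 4: 20. −1: 19.
[1] 19 ≡ 4^2 + 3 (base 4). Lift 5: 28. −1: 27.

19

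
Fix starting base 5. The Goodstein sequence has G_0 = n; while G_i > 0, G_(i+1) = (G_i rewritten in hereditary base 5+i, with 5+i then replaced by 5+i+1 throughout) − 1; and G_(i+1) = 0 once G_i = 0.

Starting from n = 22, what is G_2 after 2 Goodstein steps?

22 —HB5→ 4·5 + 2 —bump→ 4·6 + 2 = 26 —(−1)→ 25
25 —HB6→ 4·6 + 1 —bump→ 4·7 + 1 = 29 —(−1)→ 28
28 —HB7→ 4·7 —bump→ 4·8 = 32 —(−1)→ 31

28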